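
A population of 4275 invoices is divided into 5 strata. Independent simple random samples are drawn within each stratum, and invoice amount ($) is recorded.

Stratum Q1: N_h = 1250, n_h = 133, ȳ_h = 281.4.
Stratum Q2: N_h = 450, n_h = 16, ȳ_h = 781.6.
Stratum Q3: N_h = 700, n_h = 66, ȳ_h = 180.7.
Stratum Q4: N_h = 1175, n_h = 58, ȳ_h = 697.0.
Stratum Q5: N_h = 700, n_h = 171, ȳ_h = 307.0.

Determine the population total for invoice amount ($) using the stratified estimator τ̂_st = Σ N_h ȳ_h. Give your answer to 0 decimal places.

τ̂_st = Σ N_h ȳ_h = 1250·281.4 + 450·781.6 + 700·180.7 + 1175·697.0 + 700·307.0 = 1863835

τ̂_st ≈ 1863835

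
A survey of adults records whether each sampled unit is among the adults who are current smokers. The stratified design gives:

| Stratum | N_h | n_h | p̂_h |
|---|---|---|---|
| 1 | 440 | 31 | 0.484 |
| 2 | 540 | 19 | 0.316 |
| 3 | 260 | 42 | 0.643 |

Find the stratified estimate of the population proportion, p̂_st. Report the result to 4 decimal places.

p̂_st ≈ 0.4442

N = 1240; stratum weights W_h = N_h/N.
p̂_st = Σ W_h p̂_h = (440·0.484 + 540·0.316 + 260·0.643)/1240 = 0.44418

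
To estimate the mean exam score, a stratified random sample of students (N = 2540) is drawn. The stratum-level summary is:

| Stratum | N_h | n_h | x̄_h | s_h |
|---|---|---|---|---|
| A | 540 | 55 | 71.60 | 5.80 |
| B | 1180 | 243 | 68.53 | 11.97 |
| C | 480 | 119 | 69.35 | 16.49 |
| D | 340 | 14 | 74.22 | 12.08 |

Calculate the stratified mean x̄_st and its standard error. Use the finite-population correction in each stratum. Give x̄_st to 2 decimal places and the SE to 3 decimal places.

x̄_st ≈ 70.10, SE ≈ 0.605

x̄_st = Σ W_h x̄_h = (540·71.60 + 1180·68.53 + 480·69.35 + 340·74.22)/2540 = 70.09929
V̂(x̄_st) = Σ W_h² (1 − n_h/N_h) s_h²/n_h, with W_h = N_h/N and N = 2540:
  stratum A: (540/2540)²·(1 − 55/540)·5.80²/55 = 0.0248291
  stratum B: (1180/2540)²·(1 − 243/1180)·11.97²/243 = 0.10105
  stratum C: (480/2540)²·(1 − 119/480)·16.49²/119 = 0.0613727
  stratum D: (340/2540)²·(1 − 14/340)·12.08²/14 = 0.179075
V̂(x̄_st) = 0.366327
SE(x̄_st) = √0.366327 = 0.605249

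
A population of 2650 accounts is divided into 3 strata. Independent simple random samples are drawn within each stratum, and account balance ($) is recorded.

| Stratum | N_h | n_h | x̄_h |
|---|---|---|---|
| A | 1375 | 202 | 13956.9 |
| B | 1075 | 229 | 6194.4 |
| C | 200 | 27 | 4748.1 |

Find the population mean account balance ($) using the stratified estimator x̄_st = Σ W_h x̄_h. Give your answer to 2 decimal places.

N = Σ N_h = 2650. Stratum weights W_h = N_h/N.
x̄_st = (1375·13956.9 + 1075·6194.4 + 200·4748.1) / 2650 = 10112.9575

x̄_st ≈ 10112.96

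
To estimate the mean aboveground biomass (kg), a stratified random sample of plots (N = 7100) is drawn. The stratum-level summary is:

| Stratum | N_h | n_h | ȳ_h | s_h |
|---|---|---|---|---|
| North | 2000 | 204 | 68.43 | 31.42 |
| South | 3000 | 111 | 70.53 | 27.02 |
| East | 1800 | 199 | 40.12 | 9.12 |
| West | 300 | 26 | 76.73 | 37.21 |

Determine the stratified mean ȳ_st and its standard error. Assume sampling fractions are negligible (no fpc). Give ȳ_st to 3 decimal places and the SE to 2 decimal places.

ȳ_st ≈ 62.491, SE ≈ 1.30

ȳ_st = Σ W_h ȳ_h = (2000·68.43 + 3000·70.53 + 1800·40.12 + 300·76.73)/7100 = 62.49085
V̂(ȳ_st) = Σ W_h² s_h²/n_h, with W_h = N_h/N and N = 7100:
  stratum North: (2000/7100)²·31.42²/204 = 0.383995
  stratum South: (3000/7100)²·27.02²/111 = 1.17429
  stratum East: (1800/7100)²·9.12²/199 = 0.0268636
  stratum West: (300/7100)²·37.21²/26 = 0.0950762
V̂(ȳ_st) = 1.68022
SE(ȳ_st) = √1.68022 = 1.29623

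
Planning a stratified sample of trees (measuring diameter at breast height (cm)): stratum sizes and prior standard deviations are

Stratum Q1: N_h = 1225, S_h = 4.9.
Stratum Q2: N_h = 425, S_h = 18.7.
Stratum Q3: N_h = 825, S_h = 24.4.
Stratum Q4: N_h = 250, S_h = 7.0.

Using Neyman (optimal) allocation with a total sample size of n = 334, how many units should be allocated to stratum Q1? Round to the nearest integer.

56

Neyman allocation: n_h = n · N_h S_h / Σ N_i S_i, with n = 334.
  stratum Q1: N_h·S_h = 1225·4.9 = 6002.50
  stratum Q2: N_h·S_h = 425·18.7 = 7947.50
  stratum Q3: N_h·S_h = 825·24.4 = 20130.00
  stratum Q4: N_h·S_h = 250·7.0 = 1750.00
Σ N_h S_h = 35830.00
n for stratum Q1 = 334·6002.50/35830.00 = 55.954 → 56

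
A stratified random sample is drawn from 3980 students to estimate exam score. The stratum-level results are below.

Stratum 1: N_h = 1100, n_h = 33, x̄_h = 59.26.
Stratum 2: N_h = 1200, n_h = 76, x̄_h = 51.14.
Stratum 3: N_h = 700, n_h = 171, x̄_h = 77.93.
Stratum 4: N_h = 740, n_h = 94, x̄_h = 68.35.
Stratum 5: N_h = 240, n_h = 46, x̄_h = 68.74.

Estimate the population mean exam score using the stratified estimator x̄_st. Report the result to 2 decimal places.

x̄_st ≈ 62.36

N = Σ N_h = 3980. Stratum weights W_h = N_h/N.
x̄_st = (1100·59.26 + 1200·51.14 + 700·77.93 + 740·68.35 + 240·68.74) / 3980 = 62.3572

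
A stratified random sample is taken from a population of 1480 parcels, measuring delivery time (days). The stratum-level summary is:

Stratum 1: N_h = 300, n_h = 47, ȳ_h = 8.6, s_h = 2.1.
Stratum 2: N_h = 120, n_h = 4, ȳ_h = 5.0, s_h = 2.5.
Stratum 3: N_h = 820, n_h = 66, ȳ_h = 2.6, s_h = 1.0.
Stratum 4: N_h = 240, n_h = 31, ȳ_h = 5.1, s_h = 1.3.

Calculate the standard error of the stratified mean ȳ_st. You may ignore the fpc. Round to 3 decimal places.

SE(ȳ_st) ≈ 0.142

V̂(ȳ_st) = Σ W_h² s_h²/n_h, with W_h = N_h/N and N = 1480:
  stratum 1: (300/1480)²·2.1²/47 = 0.00385531
  stratum 2: (120/1480)²·2.5²/4 = 0.0102721
  stratum 3: (820/1480)²·1.0²/66 = 0.00465115
  stratum 4: (240/1480)²·1.3²/31 = 0.00143359
V̂(ȳ_st) = 0.0202121
SE(ȳ_st) = √0.0202121 = 0.142169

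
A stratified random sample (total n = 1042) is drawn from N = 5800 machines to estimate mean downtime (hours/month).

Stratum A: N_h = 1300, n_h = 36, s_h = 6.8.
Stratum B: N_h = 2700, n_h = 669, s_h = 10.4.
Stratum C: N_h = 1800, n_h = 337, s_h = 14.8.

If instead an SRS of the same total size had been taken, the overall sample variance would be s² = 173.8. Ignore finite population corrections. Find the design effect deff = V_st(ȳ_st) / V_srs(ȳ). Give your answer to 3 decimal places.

V̂(ȳ_st) = Σ W_h² s_h²/n_h, with W_h = N_h/N and N = 5800:
  stratum A: (1300/5800)²·6.8²/36 = 0.0645277
  stratum B: (2700/5800)²·10.4²/669 = 0.0350358
  stratum C: (1800/5800)²·14.8²/337 = 0.0626012
V_st = 0.162165
V_srs = s²/n = 173.8/1042 = 0.166795
deff = V_st / V_srs = 0.162165/0.166795 = 0.9722

deff ≈ 0.972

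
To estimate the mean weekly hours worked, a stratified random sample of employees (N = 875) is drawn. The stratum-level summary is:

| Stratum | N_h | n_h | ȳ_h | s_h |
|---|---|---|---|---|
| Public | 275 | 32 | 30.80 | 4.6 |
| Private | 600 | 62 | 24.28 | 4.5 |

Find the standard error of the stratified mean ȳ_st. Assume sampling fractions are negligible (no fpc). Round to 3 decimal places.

SE(ȳ_st) ≈ 0.468

V̂(ȳ_st) = Σ W_h² s_h²/n_h, with W_h = N_h/N and N = 875:
  stratum Public: (275/875)²·4.6²/32 = 0.0653153
  stratum Private: (600/875)²·4.5²/62 = 0.153575
V̂(ȳ_st) = 0.21889
SE(ȳ_st) = √0.21889 = 0.467857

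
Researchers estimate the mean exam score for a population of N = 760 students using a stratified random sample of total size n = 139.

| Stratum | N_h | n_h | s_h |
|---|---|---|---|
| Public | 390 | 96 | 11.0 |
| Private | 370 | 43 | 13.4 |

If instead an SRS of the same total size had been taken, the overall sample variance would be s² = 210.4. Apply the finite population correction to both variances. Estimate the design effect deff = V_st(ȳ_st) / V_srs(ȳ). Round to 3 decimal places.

V̂(ȳ_st) = Σ W_h² (1 − n_h/N_h) s_h²/n_h, with W_h = N_h/N and N = 760:
  stratum Public: (390/760)²·(1 − 96/390)·11.0²/96 = 0.250207
  stratum Private: (370/760)²·(1 − 43/370)·13.4²/43 = 0.874709
V_st = 1.12492
V_srs = (1 − 139/760)·210.4/139 = 1.23683
deff = V_st / V_srs = 1.12492/1.23683 = 0.9095

deff ≈ 0.910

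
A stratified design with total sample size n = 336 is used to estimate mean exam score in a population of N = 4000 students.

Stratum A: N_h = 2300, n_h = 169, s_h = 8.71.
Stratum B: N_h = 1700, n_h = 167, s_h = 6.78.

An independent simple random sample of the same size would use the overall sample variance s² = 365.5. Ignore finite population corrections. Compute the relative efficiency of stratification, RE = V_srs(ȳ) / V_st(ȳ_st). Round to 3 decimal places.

V̂(ȳ_st) = Σ W_h² s_h²/n_h, with W_h = N_h/N and N = 4000:
  stratum A: (2300/4000)²·8.71²/169 = 0.148418
  stratum B: (1700/4000)²·6.78²/167 = 0.0497188
V_st = 0.198136
V_srs = s²/n = 365.5/336 = 1.0878
Relative efficiency = V_srs / V_st = 1.0878/0.198136 = 5.4901

RE ≈ 5.490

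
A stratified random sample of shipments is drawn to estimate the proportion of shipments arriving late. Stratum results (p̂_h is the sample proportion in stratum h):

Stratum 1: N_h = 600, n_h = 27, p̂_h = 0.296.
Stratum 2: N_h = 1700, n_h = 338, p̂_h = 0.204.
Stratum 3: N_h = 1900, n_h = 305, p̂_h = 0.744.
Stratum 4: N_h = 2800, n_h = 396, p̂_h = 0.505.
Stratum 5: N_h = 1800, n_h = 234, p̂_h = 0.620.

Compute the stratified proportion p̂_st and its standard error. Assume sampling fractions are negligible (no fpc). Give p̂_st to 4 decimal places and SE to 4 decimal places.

N = 8800; stratum weights W_h = N_h/N.
p̂_st = Σ W_h p̂_h = (600·0.296 + 1700·0.204 + 1900·0.744 + 2800·0.505 + 1800·0.620)/8800 = 0.50773
V̂(p̂_st) = Σ W_h² p̂_h(1−p̂_h)/(n_h−1):
  stratum 1: (600/8800)²·0.296·0.704/26 = 3.72587e-05
  stratum 2: (1700/8800)²·0.204·0.796/337 = 1.79823e-05
  stratum 3: (1900/8800)²·0.744·0.256/304 = 2.92066e-05
  stratum 4: (2800/8800)²·0.505·0.495/395 = 6.40693e-05
  stratum 5: (1800/8800)²·0.620·0.380/233 = 4.23057e-05
V̂(p̂_st) = 0.000190823; SE = √V̂ = 0.0138139

p̂_st ≈ 0.5077, SE ≈ 0.0138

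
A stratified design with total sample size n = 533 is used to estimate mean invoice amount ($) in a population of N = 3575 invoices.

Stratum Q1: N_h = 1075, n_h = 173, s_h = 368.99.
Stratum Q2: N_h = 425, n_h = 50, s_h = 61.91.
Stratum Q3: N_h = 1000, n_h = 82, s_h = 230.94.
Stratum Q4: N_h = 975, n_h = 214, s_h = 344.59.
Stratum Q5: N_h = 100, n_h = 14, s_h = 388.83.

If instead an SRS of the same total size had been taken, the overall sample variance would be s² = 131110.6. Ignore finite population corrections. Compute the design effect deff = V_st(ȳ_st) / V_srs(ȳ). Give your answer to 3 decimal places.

V̂(ȳ_st) = Σ W_h² s_h²/n_h, with W_h = N_h/N and N = 3575:
  stratum Q1: (1075/3575)²·368.99²/173 = 71.162
  stratum Q2: (425/3575)²·61.91²/50 = 1.08337
  stratum Q3: (1000/3575)²·230.94²/82 = 50.89
  stratum Q4: (975/3575)²·344.59²/214 = 41.2714
  stratum Q5: (100/3575)²·388.83²/14 = 8.44966
V_st = 172.856
V_srs = s²/n = 131110.6/533 = 245.986
deff = V_st / V_srs = 172.856/245.986 = 0.7027

deff ≈ 0.703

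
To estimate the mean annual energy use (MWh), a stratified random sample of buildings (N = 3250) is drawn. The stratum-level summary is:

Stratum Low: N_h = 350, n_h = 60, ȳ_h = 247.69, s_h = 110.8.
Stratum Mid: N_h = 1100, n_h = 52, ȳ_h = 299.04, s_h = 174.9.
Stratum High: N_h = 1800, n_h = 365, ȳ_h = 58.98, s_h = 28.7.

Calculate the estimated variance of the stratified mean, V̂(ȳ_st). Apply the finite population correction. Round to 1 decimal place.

V̂(ȳ_st) = Σ W_h² (1 − n_h/N_h) s_h²/n_h, with W_h = N_h/N and N = 3250:
  stratum Low: (350/3250)²·(1 − 60/350)·110.8²/60 = 1.9662
  stratum Mid: (1100/3250)²·(1 − 52/1100)·174.9²/52 = 64.2042
  stratum High: (1800/3250)²·(1 − 365/1800)·28.7²/365 = 0.55186
V̂(ȳ_st) = 66.7223

V̂(ȳ_st) ≈ 66.7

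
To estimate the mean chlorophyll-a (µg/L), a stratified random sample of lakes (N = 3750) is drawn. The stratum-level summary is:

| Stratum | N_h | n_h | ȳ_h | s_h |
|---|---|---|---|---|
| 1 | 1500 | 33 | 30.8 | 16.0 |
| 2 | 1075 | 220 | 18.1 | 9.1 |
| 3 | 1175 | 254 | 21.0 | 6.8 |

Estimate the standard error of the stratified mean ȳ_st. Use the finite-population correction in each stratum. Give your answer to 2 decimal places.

V̂(ȳ_st) = Σ W_h² (1 − n_h/N_h) s_h²/n_h, with W_h = N_h/N and N = 3750:
  stratum 1: (1500/3750)²·(1 − 33/1500)·16.0²/33 = 1.21391
  stratum 2: (1075/3750)²·(1 − 220/1075)·9.1²/220 = 0.0246021
  stratum 3: (1175/3750)²·(1 − 254/1175)·6.8²/254 = 0.0140094
V̂(ȳ_st) = 1.25252
SE(ȳ_st) = √1.25252 = 1.11916

SE(ȳ_st) ≈ 1.12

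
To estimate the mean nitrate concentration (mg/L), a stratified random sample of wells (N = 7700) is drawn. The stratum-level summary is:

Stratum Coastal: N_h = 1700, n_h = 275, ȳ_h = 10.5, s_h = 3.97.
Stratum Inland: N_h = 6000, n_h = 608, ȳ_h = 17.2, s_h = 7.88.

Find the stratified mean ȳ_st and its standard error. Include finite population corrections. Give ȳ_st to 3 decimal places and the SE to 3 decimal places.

ȳ_st ≈ 15.721, SE ≈ 0.241

ȳ_st = Σ W_h ȳ_h = (1700·10.5 + 6000·17.2)/7700 = 15.72078
V̂(ȳ_st) = Σ W_h² (1 − n_h/N_h) s_h²/n_h, with W_h = N_h/N and N = 7700:
  stratum Coastal: (1700/7700)²·(1 − 275/1700)·3.97²/275 = 0.0023417
  stratum Inland: (6000/7700)²·(1 − 608/6000)·7.88²/608 = 0.0557274
V̂(ȳ_st) = 0.0580691
SE(ȳ_st) = √0.0580691 = 0.240975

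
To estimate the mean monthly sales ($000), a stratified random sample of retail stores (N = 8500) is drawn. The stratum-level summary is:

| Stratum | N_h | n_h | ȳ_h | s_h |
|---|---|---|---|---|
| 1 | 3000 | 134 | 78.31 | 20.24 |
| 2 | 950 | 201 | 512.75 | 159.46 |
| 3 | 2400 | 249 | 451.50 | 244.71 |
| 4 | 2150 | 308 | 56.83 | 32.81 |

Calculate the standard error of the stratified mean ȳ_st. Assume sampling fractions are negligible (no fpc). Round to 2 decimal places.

SE(ȳ_st) ≈ 4.62

V̂(ȳ_st) = Σ W_h² s_h²/n_h, with W_h = N_h/N and N = 8500:
  stratum 1: (3000/8500)²·20.24²/134 = 0.380821
  stratum 2: (950/8500)²·159.46²/201 = 1.58022
  stratum 3: (2400/8500)²·244.71²/249 = 19.1729
  stratum 4: (2150/8500)²·32.81²/308 = 0.223615
V̂(ȳ_st) = 21.3576
SE(ȳ_st) = √21.3576 = 4.62143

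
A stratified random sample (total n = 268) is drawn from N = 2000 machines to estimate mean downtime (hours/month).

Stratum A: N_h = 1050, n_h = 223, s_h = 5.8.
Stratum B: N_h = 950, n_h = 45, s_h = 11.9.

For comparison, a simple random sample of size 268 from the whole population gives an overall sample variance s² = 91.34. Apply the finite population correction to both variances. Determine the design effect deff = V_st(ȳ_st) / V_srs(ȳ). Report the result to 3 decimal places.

deff ≈ 2.403

V̂(ȳ_st) = Σ W_h² (1 − n_h/N_h) s_h²/n_h, with W_h = N_h/N and N = 2000:
  stratum A: (1050/2000)²·(1 − 223/1050)·5.8²/223 = 0.0327481
  stratum B: (950/2000)²·(1 − 45/950)·11.9²/45 = 0.676384
V_st = 0.709133
V_srs = (1 − 268/2000)·91.34/268 = 0.295151
deff = V_st / V_srs = 0.709133/0.295151 = 2.4026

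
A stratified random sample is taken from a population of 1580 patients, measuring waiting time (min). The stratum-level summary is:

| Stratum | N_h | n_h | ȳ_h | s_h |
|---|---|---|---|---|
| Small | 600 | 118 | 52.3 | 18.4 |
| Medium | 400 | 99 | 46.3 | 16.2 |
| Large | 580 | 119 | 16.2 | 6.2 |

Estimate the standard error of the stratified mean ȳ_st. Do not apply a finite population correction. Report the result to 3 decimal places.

V̂(ȳ_st) = Σ W_h² s_h²/n_h, with W_h = N_h/N and N = 1580:
  stratum Small: (600/1580)²·18.4²/118 = 0.413754
  stratum Medium: (400/1580)²·16.2²/99 = 0.169903
  stratum Large: (580/1580)²·6.2²/119 = 0.043529
V̂(ȳ_st) = 0.627186
SE(ȳ_st) = √0.627186 = 0.79195

SE(ȳ_st) ≈ 0.792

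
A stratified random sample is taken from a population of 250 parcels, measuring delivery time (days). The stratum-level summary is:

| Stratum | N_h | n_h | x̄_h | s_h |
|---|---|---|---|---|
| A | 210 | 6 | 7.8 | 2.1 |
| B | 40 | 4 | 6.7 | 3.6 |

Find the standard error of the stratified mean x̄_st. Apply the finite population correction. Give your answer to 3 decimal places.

SE(x̄_st) ≈ 0.761

V̂(x̄_st) = Σ W_h² (1 − n_h/N_h) s_h²/n_h, with W_h = N_h/N and N = 250:
  stratum A: (210/250)²·(1 − 6/210)·2.1²/6 = 0.503798
  stratum B: (40/250)²·(1 − 4/40)·3.6²/4 = 0.0746496
V̂(x̄_st) = 0.578448
SE(x̄_st) = √0.578448 = 0.760558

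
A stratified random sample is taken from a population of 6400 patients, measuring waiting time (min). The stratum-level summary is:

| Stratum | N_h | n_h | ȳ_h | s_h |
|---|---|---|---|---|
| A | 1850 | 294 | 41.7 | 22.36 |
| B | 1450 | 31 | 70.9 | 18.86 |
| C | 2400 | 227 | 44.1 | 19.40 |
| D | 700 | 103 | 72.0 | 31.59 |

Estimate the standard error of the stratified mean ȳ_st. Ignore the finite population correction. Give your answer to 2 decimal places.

V̂(ȳ_st) = Σ W_h² s_h²/n_h, with W_h = N_h/N and N = 6400:
  stratum A: (1850/6400)²·22.36²/294 = 0.142095
  stratum B: (1450/6400)²·18.86²/31 = 0.588976
  stratum C: (2400/6400)²·19.40²/227 = 0.233153
  stratum D: (700/6400)²·31.59²/103 = 0.115904
V̂(ȳ_st) = 1.08013
SE(ȳ_st) = √1.08013 = 1.03929

SE(ȳ_st) ≈ 1.04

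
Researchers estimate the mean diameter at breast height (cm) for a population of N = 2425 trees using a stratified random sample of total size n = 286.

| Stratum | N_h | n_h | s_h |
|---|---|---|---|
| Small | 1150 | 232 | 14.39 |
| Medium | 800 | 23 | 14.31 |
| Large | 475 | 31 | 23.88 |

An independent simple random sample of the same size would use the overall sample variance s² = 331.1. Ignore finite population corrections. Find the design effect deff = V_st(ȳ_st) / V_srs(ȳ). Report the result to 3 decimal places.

deff ≈ 1.620

V̂(ȳ_st) = Σ W_h² s_h²/n_h, with W_h = N_h/N and N = 2425:
  stratum Small: (1150/2425)²·14.39²/232 = 0.200727
  stratum Medium: (800/2425)²·14.31²/23 = 0.968965
  stratum Large: (475/2425)²·23.88²/31 = 0.705782
V_st = 1.87547
V_srs = s²/n = 331.1/286 = 1.15769
deff = V_st / V_srs = 1.87547/1.15769 = 1.6200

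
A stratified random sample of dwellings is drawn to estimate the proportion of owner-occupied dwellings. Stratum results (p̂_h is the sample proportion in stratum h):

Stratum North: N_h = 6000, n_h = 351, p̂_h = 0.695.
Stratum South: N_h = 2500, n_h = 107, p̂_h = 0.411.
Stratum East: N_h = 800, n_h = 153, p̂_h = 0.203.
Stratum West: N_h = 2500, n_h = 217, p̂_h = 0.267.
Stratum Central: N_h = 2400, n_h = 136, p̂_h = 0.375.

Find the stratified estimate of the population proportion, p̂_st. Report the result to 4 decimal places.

p̂_st ≈ 0.4878

N = 14200; stratum weights W_h = N_h/N.
p̂_st = Σ W_h p̂_h = (6000·0.695 + 2500·0.411 + 800·0.203 + 2500·0.267 + 2400·0.375)/14200 = 0.48785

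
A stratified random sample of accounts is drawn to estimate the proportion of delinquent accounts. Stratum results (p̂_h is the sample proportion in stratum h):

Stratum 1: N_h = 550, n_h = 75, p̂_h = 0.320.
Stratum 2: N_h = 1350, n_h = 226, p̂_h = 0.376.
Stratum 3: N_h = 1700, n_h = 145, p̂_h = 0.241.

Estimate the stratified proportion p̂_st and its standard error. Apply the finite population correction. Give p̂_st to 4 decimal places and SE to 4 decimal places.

p̂_st ≈ 0.3037, SE ≈ 0.0210

N = 3600; stratum weights W_h = N_h/N.
p̂_st = Σ W_h p̂_h = (550·0.320 + 1350·0.376 + 1700·0.241)/3600 = 0.30369
V̂(p̂_st) = Σ W_h² (1 − n_h/N_h) p̂_h(1−p̂_h)/(n_h−1):
  stratum 1: (550/3600)²·(1 − 75/550)·0.320·0.680/74 = 5.92759e-05
  stratum 2: (1350/3600)²·(1 − 226/1350)·0.376·0.624/225 = 0.000122091
  stratum 3: (1700/3600)²·(1 − 145/1700)·0.241·0.759/144 = 0.000259102
V̂(p̂_st) = 0.000440469; SE = √V̂ = 0.0209874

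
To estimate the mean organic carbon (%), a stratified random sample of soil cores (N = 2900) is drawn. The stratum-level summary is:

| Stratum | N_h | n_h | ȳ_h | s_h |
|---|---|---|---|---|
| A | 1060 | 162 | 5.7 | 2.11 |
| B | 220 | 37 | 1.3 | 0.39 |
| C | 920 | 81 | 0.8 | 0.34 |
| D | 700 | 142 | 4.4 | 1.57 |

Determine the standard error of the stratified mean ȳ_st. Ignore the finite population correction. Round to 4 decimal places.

SE(ȳ_st) ≈ 0.0696

V̂(ȳ_st) = Σ W_h² s_h²/n_h, with W_h = N_h/N and N = 2900:
  stratum A: (1060/2900)²·2.11²/162 = 0.00367169
  stratum B: (220/2900)²·0.39²/37 = 2.36579e-05
  stratum C: (920/2900)²·0.34²/81 = 0.000143632
  stratum D: (700/2900)²·1.57²/142 = 0.00101137
V̂(ȳ_st) = 0.00485035
SE(ȳ_st) = √0.00485035 = 0.0696445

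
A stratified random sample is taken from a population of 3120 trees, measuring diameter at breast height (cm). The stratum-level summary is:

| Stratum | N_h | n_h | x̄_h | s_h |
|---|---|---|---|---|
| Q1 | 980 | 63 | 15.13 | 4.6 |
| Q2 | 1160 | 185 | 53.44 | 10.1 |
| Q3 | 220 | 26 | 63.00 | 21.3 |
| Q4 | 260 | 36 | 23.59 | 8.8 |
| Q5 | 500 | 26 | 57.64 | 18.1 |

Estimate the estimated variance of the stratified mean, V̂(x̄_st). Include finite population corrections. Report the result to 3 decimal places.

V̂(x̄_st) ≈ 0.491

V̂(x̄_st) = Σ W_h² (1 − n_h/N_h) s_h²/n_h, with W_h = N_h/N and N = 3120:
  stratum Q1: (980/3120)²·(1 − 63/980)·4.6²/63 = 0.0310071
  stratum Q2: (1160/3120)²·(1 − 185/1160)·10.1²/185 = 0.0640655
  stratum Q3: (220/3120)²·(1 − 26/220)·21.3²/26 = 0.076507
  stratum Q4: (260/3120)²·(1 − 36/260)·8.8²/36 = 0.0128699
  stratum Q5: (500/3120)²·(1 − 26/500)·18.1²/26 = 0.306777
V̂(x̄_st) = 0.491227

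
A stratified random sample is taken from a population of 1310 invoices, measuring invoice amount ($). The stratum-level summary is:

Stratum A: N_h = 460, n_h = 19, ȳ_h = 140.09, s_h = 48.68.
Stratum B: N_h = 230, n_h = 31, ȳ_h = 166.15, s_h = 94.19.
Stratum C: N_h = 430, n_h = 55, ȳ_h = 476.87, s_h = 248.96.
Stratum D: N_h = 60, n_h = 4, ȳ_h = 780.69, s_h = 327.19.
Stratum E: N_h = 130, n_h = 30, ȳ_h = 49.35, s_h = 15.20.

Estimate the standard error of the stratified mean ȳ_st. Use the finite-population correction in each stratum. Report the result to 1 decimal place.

SE(ȳ_st) ≈ 13.4

V̂(ȳ_st) = Σ W_h² (1 − n_h/N_h) s_h²/n_h, with W_h = N_h/N and N = 1310:
  stratum A: (460/1310)²·(1 − 19/460)·48.68²/19 = 14.7435
  stratum B: (230/1310)²·(1 − 31/230)·94.19²/31 = 7.63284
  stratum C: (430/1310)²·(1 − 55/430)·248.96²/55 = 105.89
  stratum D: (60/1310)²·(1 − 4/60)·327.19²/4 = 52.4007
  stratum E: (130/1310)²·(1 − 30/130)·15.20²/30 = 0.05834
V̂(ȳ_st) = 180.725
SE(ȳ_st) = √180.725 = 13.4434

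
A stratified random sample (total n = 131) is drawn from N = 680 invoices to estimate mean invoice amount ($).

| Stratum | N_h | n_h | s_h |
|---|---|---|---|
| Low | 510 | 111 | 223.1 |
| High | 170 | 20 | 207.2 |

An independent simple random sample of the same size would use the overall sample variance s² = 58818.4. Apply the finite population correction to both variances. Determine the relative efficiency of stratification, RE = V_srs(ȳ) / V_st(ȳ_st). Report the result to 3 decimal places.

V̂(ȳ_st) = Σ W_h² (1 − n_h/N_h) s_h²/n_h, with W_h = N_h/N and N = 680:
  stratum Low: (510/680)²·(1 − 111/510)·223.1²/111 = 197.334
  stratum High: (170/680)²·(1 − 20/170)·207.2²/20 = 118.378
V_st = 315.712
V_srs = (1 − 131/680)·58818.4/131 = 362.498
Relative efficiency = V_srs / V_st = 362.498/315.712 = 1.1482

RE ≈ 1.148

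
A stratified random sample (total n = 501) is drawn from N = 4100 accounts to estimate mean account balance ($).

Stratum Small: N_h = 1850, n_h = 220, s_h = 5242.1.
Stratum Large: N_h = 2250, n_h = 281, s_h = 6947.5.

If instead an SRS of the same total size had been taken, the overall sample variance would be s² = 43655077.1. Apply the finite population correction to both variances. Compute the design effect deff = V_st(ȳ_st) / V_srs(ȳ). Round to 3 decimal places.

deff ≈ 0.885

V̂(ȳ_st) = Σ W_h² (1 − n_h/N_h) s_h²/n_h, with W_h = N_h/N and N = 4100:
  stratum Small: (1850/4100)²·(1 − 220/1850)·5242.1²/220 = 22406.8
  stratum Large: (2250/4100)²·(1 − 281/2250)·6947.5²/281 = 45270.1
V_st = 67676.9
V_srs = (1 − 501/4100)·43655077.1/501 = 76488.3
deff = V_st / V_srs = 67676.9/76488.3 = 0.8848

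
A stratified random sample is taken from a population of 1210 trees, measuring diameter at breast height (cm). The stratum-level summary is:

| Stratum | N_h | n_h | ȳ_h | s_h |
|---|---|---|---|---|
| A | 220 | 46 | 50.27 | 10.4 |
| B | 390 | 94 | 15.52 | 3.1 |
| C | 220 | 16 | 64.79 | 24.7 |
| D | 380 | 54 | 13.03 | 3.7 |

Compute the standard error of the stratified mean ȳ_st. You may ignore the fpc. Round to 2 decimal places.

V̂(ȳ_st) = Σ W_h² s_h²/n_h, with W_h = N_h/N and N = 1210:
  stratum A: (220/1210)²·10.4²/46 = 0.0777291
  stratum B: (390/1210)²·3.1²/94 = 0.0106207
  stratum C: (220/1210)²·24.7²/16 = 1.26052
  stratum D: (380/1210)²·3.7²/54 = 0.0250038
V̂(ȳ_st) = 1.37387
SE(ȳ_st) = √1.37387 = 1.17212

SE(ȳ_st) ≈ 1.17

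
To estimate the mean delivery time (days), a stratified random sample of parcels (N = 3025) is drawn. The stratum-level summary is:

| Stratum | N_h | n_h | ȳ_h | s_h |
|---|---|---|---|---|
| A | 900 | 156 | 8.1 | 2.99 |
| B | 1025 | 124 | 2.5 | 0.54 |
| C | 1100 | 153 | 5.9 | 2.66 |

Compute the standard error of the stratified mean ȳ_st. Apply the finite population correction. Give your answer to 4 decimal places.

V̂(ȳ_st) = Σ W_h² (1 − n_h/N_h) s_h²/n_h, with W_h = N_h/N and N = 3025:
  stratum A: (900/3025)²·(1 − 156/900)·2.99²/156 = 0.00419356
  stratum B: (1025/3025)²·(1 − 124/1025)·0.54²/124 = 0.000237336
  stratum C: (1100/3025)²·(1 − 153/1100)·2.66²/153 = 0.00526458
V̂(ȳ_st) = 0.00969547
SE(ȳ_st) = √0.00969547 = 0.0984656

SE(ȳ_st) ≈ 0.0985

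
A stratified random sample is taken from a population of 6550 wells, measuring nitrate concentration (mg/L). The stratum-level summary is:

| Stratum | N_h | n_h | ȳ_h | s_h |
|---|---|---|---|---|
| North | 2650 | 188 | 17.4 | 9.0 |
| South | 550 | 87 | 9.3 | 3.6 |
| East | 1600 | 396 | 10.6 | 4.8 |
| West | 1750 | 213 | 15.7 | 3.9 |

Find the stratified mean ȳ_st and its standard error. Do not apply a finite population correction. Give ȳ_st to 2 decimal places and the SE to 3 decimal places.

ȳ_st = Σ W_h ȳ_h = (2650·17.4 + 550·9.3 + 1600·10.6 + 1750·15.7)/6550 = 14.60458
V̂(ȳ_st) = Σ W_h² s_h²/n_h, with W_h = N_h/N and N = 6550:
  stratum North: (2650/6550)²·9.0²/188 = 0.0705239
  stratum South: (550/6550)²·3.6²/87 = 0.00105034
  stratum East: (1600/6550)²·4.8²/396 = 0.00347172
  stratum West: (1750/6550)²·3.9²/213 = 0.00509733
V̂(ȳ_st) = 0.0801433
SE(ȳ_st) = √0.0801433 = 0.283096

ȳ_st ≈ 14.60, SE ≈ 0.283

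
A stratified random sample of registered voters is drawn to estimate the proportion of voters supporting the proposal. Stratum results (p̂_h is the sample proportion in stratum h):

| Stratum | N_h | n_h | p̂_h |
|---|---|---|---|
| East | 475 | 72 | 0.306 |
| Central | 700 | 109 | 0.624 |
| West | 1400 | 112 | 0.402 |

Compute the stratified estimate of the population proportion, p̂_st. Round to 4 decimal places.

p̂_st ≈ 0.4446

N = 2575; stratum weights W_h = N_h/N.
p̂_st = Σ W_h p̂_h = (475·0.306 + 700·0.624 + 1400·0.402)/2575 = 0.44464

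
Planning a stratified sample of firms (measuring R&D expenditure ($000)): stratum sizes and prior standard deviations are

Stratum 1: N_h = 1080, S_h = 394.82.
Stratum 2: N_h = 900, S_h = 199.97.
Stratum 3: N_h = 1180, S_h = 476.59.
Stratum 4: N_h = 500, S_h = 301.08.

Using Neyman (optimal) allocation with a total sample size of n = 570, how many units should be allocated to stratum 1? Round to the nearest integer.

Neyman allocation: n_h = n · N_h S_h / Σ N_i S_i, with n = 570.
  stratum 1: N_h·S_h = 1080·394.82 = 426405.60
  stratum 2: N_h·S_h = 900·199.97 = 179973.00
  stratum 3: N_h·S_h = 1180·476.59 = 562376.20
  stratum 4: N_h·S_h = 500·301.08 = 150540.00
Σ N_h S_h = 1319294.80
n for stratum 1 = 570·426405.60/1319294.80 = 184.228 → 184

184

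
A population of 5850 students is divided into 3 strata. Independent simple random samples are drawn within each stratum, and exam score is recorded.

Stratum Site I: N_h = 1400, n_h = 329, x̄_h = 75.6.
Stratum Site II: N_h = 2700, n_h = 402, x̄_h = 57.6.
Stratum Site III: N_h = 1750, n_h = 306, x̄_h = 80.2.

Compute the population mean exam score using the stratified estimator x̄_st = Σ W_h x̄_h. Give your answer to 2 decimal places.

x̄_st ≈ 68.67

N = Σ N_h = 5850. Stratum weights W_h = N_h/N.
x̄_st = (1400·75.6 + 2700·57.6 + 1750·80.2) / 5850 = 68.6684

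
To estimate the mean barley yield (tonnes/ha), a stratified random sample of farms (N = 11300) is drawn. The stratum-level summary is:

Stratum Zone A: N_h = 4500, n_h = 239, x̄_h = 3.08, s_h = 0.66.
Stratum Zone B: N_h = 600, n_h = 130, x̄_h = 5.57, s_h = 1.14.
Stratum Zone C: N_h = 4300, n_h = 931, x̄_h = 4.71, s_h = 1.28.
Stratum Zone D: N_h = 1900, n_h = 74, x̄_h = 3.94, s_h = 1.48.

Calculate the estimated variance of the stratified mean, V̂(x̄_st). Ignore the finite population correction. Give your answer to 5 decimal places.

V̂(x̄_st) ≈ 0.00141

V̂(x̄_st) = Σ W_h² s_h²/n_h, with W_h = N_h/N and N = 11300:
  stratum Zone A: (4500/11300)²·0.66²/239 = 0.00028904
  stratum Zone B: (600/11300)²·1.14²/130 = 2.81846e-05
  stratum Zone C: (4300/11300)²·1.28²/931 = 0.00025483
  stratum Zone D: (1900/11300)²·1.48²/74 = 0.000836839
V̂(x̄_st) = 0.00140889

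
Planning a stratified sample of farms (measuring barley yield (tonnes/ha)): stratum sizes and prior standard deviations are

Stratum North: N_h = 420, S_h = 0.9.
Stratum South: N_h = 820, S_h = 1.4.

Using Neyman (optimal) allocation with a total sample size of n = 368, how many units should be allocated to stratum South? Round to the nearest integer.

Neyman allocation: n_h = n · N_h S_h / Σ N_i S_i, with n = 368.
  stratum North: N_h·S_h = 420·0.9 = 378.00
  stratum South: N_h·S_h = 820·1.4 = 1148.00
Σ N_h S_h = 1526.00
n for stratum South = 368·1148.00/1526.00 = 276.844 → 277

277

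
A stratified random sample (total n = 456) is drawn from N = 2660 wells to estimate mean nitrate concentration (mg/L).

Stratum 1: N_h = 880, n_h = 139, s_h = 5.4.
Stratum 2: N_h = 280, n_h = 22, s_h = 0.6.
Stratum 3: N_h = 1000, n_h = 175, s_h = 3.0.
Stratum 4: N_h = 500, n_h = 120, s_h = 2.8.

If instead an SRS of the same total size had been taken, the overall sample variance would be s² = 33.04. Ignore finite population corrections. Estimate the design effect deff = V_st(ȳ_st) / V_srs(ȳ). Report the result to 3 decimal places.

deff ≈ 0.452

V̂(ȳ_st) = Σ W_h² s_h²/n_h, with W_h = N_h/N and N = 2660:
  stratum 1: (880/2660)²·5.4²/139 = 0.0229602
  stratum 2: (280/2660)²·0.6²/22 = 0.000181315
  stratum 3: (1000/2660)²·3.0²/175 = 0.00726844
  stratum 4: (500/2660)²·2.8²/120 = 0.0023084
V_st = 0.0327183
V_srs = s²/n = 33.04/456 = 0.0724561
deff = V_st / V_srs = 0.0327183/0.0724561 = 0.4516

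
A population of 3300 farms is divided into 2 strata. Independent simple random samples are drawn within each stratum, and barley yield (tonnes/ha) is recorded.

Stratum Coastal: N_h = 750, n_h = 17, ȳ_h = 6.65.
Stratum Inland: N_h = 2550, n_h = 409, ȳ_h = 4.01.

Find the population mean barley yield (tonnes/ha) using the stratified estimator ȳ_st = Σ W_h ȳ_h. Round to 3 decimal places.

ȳ_st ≈ 4.610

N = Σ N_h = 3300. Stratum weights W_h = N_h/N.
ȳ_st = (750·6.65 + 2550·4.01) / 3300 = 4.61000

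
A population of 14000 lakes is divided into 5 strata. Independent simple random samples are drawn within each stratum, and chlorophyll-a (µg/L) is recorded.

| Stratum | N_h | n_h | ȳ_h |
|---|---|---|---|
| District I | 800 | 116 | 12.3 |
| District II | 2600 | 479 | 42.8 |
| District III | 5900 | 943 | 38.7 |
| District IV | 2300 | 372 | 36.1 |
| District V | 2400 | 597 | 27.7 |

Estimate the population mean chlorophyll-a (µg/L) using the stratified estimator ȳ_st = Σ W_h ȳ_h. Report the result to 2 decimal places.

N = Σ N_h = 14000. Stratum weights W_h = N_h/N.
ȳ_st = (800·12.3 + 2600·42.8 + 5900·38.7 + 2300·36.1 + 2400·27.7) / 14000 = 35.6400

ȳ_st ≈ 35.64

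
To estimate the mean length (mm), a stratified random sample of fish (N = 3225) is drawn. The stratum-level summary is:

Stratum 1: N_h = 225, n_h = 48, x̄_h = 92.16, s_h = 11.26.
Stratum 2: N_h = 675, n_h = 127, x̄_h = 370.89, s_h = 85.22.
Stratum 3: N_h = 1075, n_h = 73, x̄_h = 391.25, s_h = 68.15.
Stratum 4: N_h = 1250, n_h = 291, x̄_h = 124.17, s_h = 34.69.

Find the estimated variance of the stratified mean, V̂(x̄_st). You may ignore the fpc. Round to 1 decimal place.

V̂(x̄_st) ≈ 10.2

V̂(x̄_st) = Σ W_h² s_h²/n_h, with W_h = N_h/N and N = 3225:
  stratum 1: (225/3225)²·11.26²/48 = 0.012857
  stratum 2: (675/3225)²·85.22²/127 = 2.50511
  stratum 3: (1075/3225)²·68.15²/73 = 7.06914
  stratum 4: (1250/3225)²·34.69²/291 = 0.621264
V̂(x̄_st) = 10.2084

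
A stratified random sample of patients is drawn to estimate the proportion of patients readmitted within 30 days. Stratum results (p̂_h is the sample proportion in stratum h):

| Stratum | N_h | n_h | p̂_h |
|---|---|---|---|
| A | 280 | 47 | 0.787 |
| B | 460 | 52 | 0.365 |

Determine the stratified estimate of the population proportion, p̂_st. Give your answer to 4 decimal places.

N = 740; stratum weights W_h = N_h/N.
p̂_st = Σ W_h p̂_h = (280·0.787 + 460·0.365)/740 = 0.52468

p̂_st ≈ 0.5247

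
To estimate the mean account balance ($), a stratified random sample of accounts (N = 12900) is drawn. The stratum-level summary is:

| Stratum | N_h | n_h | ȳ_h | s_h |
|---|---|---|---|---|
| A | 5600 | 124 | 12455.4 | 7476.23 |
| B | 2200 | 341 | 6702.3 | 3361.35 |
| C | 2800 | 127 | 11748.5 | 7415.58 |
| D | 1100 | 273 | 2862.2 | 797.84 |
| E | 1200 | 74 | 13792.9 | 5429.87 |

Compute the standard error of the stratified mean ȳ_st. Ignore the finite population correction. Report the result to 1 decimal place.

SE(ȳ_st) ≈ 331.3

V̂(ȳ_st) = Σ W_h² s_h²/n_h, with W_h = N_h/N and N = 12900:
  stratum A: (5600/12900)²·7476.23²/124 = 84945.5
  stratum B: (2200/12900)²·3361.35²/341 = 963.694
  stratum C: (2800/12900)²·7415.58²/127 = 20399.7
  stratum D: (1100/12900)²·797.84²/273 = 16.9541
  stratum E: (1200/12900)²·5429.87²/74 = 3447.71
V̂(ȳ_st) = 109774
SE(ȳ_st) = √109774 = 331.321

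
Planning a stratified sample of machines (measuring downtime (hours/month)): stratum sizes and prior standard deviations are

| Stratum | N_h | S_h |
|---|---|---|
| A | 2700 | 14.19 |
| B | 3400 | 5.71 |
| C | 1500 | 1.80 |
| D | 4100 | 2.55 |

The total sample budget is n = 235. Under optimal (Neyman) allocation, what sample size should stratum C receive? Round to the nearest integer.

9

Neyman allocation: n_h = n · N_h S_h / Σ N_i S_i, with n = 235.
  stratum A: N_h·S_h = 2700·14.19 = 38313.00
  stratum B: N_h·S_h = 3400·5.71 = 19414.00
  stratum C: N_h·S_h = 1500·1.80 = 2700.00
  stratum D: N_h·S_h = 4100·2.55 = 10455.00
Σ N_h S_h = 70882.00
n for stratum C = 235·2700.00/70882.00 = 8.951 → 9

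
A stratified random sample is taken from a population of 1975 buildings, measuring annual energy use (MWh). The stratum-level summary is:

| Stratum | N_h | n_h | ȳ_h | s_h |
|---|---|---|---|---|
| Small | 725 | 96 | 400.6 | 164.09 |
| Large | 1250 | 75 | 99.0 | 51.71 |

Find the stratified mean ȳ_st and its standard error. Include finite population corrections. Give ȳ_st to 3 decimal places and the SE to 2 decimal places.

ȳ_st = Σ W_h ȳ_h = (725·400.6 + 1250·99.0)/1975 = 209.71392
V̂(ȳ_st) = Σ W_h² (1 − n_h/N_h) s_h²/n_h, with W_h = N_h/N and N = 1975:
  stratum Small: (725/1975)²·(1 − 96/725)·164.09²/96 = 32.7905
  stratum Large: (1250/1975)²·(1 − 75/1250)·51.71²/75 = 13.4246
V̂(ȳ_st) = 46.2151
SE(ȳ_st) = √46.2151 = 6.79817

ȳ_st ≈ 209.714, SE ≈ 6.80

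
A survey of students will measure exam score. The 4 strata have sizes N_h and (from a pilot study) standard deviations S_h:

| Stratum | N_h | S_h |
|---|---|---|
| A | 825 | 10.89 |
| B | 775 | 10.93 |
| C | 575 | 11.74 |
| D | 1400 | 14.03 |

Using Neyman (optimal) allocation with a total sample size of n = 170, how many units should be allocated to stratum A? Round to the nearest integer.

35

Neyman allocation: n_h = n · N_h S_h / Σ N_i S_i, with n = 170.
  stratum A: N_h·S_h = 825·10.89 = 8984.25
  stratum B: N_h·S_h = 775·10.93 = 8470.75
  stratum C: N_h·S_h = 575·11.74 = 6750.50
  stratum D: N_h·S_h = 1400·14.03 = 19642.00
Σ N_h S_h = 43847.50
n for stratum A = 170·8984.25/43847.50 = 34.833 → 35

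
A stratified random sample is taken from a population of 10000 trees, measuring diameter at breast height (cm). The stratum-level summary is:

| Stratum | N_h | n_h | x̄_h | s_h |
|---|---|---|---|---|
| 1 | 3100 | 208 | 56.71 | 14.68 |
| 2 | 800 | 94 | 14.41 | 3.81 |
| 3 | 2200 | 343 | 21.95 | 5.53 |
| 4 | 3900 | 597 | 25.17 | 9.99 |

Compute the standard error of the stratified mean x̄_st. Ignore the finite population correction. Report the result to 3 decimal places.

V̂(x̄_st) = Σ W_h² s_h²/n_h, with W_h = N_h/N and N = 10000:
  stratum 1: (3100/10000)²·14.68²/208 = 0.0995663
  stratum 2: (800/10000)²·3.81²/94 = 0.00098833
  stratum 3: (2200/10000)²·5.53²/343 = 0.00431521
  stratum 4: (3900/10000)²·9.99²/597 = 0.0254265
V̂(x̄_st) = 0.130296
SE(x̄_st) = √0.130296 = 0.360966

SE(x̄_st) ≈ 0.361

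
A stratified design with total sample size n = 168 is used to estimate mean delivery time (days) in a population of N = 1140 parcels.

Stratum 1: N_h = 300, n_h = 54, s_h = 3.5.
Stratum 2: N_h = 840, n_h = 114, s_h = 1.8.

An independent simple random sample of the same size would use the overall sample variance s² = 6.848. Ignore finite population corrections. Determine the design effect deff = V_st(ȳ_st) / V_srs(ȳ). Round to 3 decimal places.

V̂(ȳ_st) = Σ W_h² s_h²/n_h, with W_h = N_h/N and N = 1140:
  stratum 1: (300/1140)²·3.5²/54 = 0.01571
  stratum 2: (840/1140)²·1.8²/114 = 0.0154308
V_st = 0.0311408
V_srs = s²/n = 6.848/168 = 0.0407619
deff = V_st / V_srs = 0.0311408/0.0407619 = 0.7640

deff ≈ 0.764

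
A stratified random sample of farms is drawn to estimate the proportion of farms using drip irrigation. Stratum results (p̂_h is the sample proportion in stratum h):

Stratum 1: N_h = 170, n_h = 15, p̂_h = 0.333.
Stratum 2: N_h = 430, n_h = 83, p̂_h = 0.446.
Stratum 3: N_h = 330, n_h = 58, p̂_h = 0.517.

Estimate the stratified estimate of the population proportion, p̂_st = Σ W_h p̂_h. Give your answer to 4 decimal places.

p̂_st ≈ 0.4505

N = 930; stratum weights W_h = N_h/N.
p̂_st = Σ W_h p̂_h = (170·0.333 + 430·0.446 + 330·0.517)/930 = 0.45054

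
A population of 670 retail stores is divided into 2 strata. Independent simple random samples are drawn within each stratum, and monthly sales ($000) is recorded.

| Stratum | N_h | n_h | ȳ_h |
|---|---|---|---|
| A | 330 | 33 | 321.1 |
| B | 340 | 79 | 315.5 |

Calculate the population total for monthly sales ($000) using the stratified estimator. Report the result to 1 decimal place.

τ̂_st = Σ N_h ȳ_h = 330·321.1 + 340·315.5 = 213233.0

τ̂_st ≈ 213233.0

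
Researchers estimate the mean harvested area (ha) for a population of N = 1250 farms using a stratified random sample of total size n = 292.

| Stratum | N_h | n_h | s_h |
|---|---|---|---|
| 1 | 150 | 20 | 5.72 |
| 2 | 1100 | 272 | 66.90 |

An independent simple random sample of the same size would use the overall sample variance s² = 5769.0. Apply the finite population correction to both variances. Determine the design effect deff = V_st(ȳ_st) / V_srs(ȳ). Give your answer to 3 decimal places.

deff ≈ 0.635

V̂(ȳ_st) = Σ W_h² (1 − n_h/N_h) s_h²/n_h, with W_h = N_h/N and N = 1250:
  stratum 1: (150/1250)²·(1 − 20/150)·5.72²/20 = 0.0204163
  stratum 2: (1100/1250)²·(1 − 272/1100)·66.90²/272 = 9.5915
V_st = 9.61191
V_srs = (1 − 292/1250)·5769.0/292 = 15.1416
deff = V_st / V_srs = 9.61191/15.1416 = 0.6348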